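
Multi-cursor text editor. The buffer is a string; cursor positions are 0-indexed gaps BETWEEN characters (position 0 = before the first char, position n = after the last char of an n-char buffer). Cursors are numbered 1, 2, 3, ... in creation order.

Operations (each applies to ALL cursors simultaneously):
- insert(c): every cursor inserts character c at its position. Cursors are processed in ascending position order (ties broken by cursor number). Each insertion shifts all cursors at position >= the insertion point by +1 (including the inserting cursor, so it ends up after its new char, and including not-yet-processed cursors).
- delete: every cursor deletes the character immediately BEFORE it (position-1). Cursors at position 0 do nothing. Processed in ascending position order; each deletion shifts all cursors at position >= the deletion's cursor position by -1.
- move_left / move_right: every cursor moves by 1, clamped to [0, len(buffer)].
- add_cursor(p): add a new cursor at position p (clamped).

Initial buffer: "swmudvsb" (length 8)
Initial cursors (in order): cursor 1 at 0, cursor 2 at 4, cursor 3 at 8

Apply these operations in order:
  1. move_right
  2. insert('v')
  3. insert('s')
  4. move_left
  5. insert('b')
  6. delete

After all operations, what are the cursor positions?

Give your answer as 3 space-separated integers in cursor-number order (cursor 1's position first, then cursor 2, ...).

After op 1 (move_right): buffer="swmudvsb" (len 8), cursors c1@1 c2@5 c3@8, authorship ........
After op 2 (insert('v')): buffer="svwmudvvsbv" (len 11), cursors c1@2 c2@7 c3@11, authorship .1....2...3
After op 3 (insert('s')): buffer="svswmudvsvsbvs" (len 14), cursors c1@3 c2@9 c3@14, authorship .11....22...33
After op 4 (move_left): buffer="svswmudvsvsbvs" (len 14), cursors c1@2 c2@8 c3@13, authorship .11....22...33
After op 5 (insert('b')): buffer="svbswmudvbsvsbvbs" (len 17), cursors c1@3 c2@10 c3@16, authorship .111....222...333
After op 6 (delete): buffer="svswmudvsvsbvs" (len 14), cursors c1@2 c2@8 c3@13, authorship .11....22...33

Answer: 2 8 13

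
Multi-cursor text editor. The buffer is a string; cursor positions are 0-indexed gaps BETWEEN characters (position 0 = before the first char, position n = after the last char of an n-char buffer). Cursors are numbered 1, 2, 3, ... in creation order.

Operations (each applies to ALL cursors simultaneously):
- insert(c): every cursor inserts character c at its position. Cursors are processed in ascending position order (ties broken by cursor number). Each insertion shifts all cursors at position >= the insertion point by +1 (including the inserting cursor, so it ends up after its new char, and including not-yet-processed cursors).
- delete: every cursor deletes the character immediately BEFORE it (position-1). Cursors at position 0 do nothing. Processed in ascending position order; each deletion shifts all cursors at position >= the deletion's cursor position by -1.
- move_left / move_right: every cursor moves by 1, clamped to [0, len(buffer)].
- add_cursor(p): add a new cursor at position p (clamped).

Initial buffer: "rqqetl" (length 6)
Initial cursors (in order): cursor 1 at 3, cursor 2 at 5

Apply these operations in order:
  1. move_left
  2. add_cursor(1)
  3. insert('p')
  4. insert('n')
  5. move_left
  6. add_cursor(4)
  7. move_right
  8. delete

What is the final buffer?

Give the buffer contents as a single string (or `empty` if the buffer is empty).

Answer: rpqqeptl

Derivation:
After op 1 (move_left): buffer="rqqetl" (len 6), cursors c1@2 c2@4, authorship ......
After op 2 (add_cursor(1)): buffer="rqqetl" (len 6), cursors c3@1 c1@2 c2@4, authorship ......
After op 3 (insert('p')): buffer="rpqpqeptl" (len 9), cursors c3@2 c1@4 c2@7, authorship .3.1..2..
After op 4 (insert('n')): buffer="rpnqpnqepntl" (len 12), cursors c3@3 c1@6 c2@10, authorship .33.11..22..
After op 5 (move_left): buffer="rpnqpnqepntl" (len 12), cursors c3@2 c1@5 c2@9, authorship .33.11..22..
After op 6 (add_cursor(4)): buffer="rpnqpnqepntl" (len 12), cursors c3@2 c4@4 c1@5 c2@9, authorship .33.11..22..
After op 7 (move_right): buffer="rpnqpnqepntl" (len 12), cursors c3@3 c4@5 c1@6 c2@10, authorship .33.11..22..
After op 8 (delete): buffer="rpqqeptl" (len 8), cursors c3@2 c1@3 c4@3 c2@6, authorship .3...2..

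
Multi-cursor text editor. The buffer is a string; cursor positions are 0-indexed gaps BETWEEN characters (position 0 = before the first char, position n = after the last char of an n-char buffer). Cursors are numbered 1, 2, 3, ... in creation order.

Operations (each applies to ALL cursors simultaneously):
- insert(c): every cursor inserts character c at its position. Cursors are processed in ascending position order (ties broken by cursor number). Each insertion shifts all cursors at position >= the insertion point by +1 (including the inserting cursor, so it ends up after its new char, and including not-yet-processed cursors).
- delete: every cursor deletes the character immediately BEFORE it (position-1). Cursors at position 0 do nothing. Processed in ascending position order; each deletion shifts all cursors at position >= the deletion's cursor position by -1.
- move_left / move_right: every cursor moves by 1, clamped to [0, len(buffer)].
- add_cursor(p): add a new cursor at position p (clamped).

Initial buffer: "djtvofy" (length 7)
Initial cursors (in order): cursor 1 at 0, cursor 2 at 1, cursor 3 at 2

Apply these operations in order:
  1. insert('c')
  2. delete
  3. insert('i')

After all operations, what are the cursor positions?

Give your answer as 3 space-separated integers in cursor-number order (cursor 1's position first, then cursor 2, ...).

After op 1 (insert('c')): buffer="cdcjctvofy" (len 10), cursors c1@1 c2@3 c3@5, authorship 1.2.3.....
After op 2 (delete): buffer="djtvofy" (len 7), cursors c1@0 c2@1 c3@2, authorship .......
After op 3 (insert('i')): buffer="idijitvofy" (len 10), cursors c1@1 c2@3 c3@5, authorship 1.2.3.....

Answer: 1 3 5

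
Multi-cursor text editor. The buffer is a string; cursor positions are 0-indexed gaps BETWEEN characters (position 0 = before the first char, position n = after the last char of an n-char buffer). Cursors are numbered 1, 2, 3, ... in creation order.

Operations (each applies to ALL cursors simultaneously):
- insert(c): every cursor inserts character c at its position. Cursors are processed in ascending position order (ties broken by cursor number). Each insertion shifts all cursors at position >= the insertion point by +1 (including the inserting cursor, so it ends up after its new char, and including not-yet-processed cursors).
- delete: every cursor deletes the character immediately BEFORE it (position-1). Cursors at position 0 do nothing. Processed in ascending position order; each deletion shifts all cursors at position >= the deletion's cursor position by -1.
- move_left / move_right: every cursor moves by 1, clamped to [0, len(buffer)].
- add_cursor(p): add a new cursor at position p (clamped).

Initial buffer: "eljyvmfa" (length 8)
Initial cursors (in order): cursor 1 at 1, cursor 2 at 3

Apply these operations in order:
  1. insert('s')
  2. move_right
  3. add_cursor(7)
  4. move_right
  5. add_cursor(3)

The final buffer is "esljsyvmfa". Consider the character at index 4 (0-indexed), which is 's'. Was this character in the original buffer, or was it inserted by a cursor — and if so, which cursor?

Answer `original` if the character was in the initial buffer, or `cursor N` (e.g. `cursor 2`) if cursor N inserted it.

Answer: cursor 2

Derivation:
After op 1 (insert('s')): buffer="esljsyvmfa" (len 10), cursors c1@2 c2@5, authorship .1..2.....
After op 2 (move_right): buffer="esljsyvmfa" (len 10), cursors c1@3 c2@6, authorship .1..2.....
After op 3 (add_cursor(7)): buffer="esljsyvmfa" (len 10), cursors c1@3 c2@6 c3@7, authorship .1..2.....
After op 4 (move_right): buffer="esljsyvmfa" (len 10), cursors c1@4 c2@7 c3@8, authorship .1..2.....
After op 5 (add_cursor(3)): buffer="esljsyvmfa" (len 10), cursors c4@3 c1@4 c2@7 c3@8, authorship .1..2.....
Authorship (.=original, N=cursor N): . 1 . . 2 . . . . .
Index 4: author = 2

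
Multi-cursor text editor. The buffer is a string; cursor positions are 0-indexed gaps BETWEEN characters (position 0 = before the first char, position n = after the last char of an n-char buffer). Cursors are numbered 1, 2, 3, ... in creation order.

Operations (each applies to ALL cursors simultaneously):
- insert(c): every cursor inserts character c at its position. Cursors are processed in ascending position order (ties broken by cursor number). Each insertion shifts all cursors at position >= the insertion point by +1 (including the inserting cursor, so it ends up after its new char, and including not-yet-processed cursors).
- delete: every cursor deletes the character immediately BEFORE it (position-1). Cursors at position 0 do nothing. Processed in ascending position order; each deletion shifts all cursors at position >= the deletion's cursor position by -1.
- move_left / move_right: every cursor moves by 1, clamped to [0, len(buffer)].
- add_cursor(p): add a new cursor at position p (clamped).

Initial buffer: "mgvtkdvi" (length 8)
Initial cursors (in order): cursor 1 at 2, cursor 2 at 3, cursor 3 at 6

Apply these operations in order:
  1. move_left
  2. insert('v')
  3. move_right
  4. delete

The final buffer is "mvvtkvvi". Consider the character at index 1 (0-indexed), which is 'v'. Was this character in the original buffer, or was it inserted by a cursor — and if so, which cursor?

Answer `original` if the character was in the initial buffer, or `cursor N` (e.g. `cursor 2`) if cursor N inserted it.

Answer: cursor 1

Derivation:
After op 1 (move_left): buffer="mgvtkdvi" (len 8), cursors c1@1 c2@2 c3@5, authorship ........
After op 2 (insert('v')): buffer="mvgvvtkvdvi" (len 11), cursors c1@2 c2@4 c3@8, authorship .1.2...3...
After op 3 (move_right): buffer="mvgvvtkvdvi" (len 11), cursors c1@3 c2@5 c3@9, authorship .1.2...3...
After op 4 (delete): buffer="mvvtkvvi" (len 8), cursors c1@2 c2@3 c3@6, authorship .12..3..
Authorship (.=original, N=cursor N): . 1 2 . . 3 . .
Index 1: author = 1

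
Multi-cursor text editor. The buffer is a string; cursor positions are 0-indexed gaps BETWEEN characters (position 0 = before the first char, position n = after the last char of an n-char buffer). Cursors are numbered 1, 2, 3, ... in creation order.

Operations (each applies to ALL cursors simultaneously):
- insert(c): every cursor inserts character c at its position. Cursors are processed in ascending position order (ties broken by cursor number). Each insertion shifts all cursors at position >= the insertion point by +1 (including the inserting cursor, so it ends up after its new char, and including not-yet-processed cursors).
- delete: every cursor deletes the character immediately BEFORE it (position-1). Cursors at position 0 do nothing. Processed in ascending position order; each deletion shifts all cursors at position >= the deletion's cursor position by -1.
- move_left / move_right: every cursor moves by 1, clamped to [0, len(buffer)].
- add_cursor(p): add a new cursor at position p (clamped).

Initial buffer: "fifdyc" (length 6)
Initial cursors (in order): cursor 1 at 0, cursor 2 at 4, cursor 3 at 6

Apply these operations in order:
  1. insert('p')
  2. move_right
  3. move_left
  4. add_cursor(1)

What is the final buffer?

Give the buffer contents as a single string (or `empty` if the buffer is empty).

Answer: pfifdpycp

Derivation:
After op 1 (insert('p')): buffer="pfifdpycp" (len 9), cursors c1@1 c2@6 c3@9, authorship 1....2..3
After op 2 (move_right): buffer="pfifdpycp" (len 9), cursors c1@2 c2@7 c3@9, authorship 1....2..3
After op 3 (move_left): buffer="pfifdpycp" (len 9), cursors c1@1 c2@6 c3@8, authorship 1....2..3
After op 4 (add_cursor(1)): buffer="pfifdpycp" (len 9), cursors c1@1 c4@1 c2@6 c3@8, authorship 1....2..3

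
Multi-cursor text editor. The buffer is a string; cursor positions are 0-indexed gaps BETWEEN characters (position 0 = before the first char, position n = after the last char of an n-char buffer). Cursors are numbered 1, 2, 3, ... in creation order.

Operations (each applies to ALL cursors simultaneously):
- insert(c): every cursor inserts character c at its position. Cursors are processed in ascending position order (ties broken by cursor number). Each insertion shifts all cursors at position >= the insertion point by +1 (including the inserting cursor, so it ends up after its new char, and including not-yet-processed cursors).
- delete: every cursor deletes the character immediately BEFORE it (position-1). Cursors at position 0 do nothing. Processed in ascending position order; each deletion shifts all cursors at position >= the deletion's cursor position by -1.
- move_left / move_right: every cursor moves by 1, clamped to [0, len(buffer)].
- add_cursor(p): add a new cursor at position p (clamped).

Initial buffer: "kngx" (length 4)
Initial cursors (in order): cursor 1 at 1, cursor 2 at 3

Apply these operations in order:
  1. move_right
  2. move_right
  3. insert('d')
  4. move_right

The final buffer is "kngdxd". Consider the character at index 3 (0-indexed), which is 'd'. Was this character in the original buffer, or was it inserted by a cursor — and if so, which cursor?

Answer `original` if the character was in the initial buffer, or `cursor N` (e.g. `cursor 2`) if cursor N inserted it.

After op 1 (move_right): buffer="kngx" (len 4), cursors c1@2 c2@4, authorship ....
After op 2 (move_right): buffer="kngx" (len 4), cursors c1@3 c2@4, authorship ....
After op 3 (insert('d')): buffer="kngdxd" (len 6), cursors c1@4 c2@6, authorship ...1.2
After op 4 (move_right): buffer="kngdxd" (len 6), cursors c1@5 c2@6, authorship ...1.2
Authorship (.=original, N=cursor N): . . . 1 . 2
Index 3: author = 1

Answer: cursor 1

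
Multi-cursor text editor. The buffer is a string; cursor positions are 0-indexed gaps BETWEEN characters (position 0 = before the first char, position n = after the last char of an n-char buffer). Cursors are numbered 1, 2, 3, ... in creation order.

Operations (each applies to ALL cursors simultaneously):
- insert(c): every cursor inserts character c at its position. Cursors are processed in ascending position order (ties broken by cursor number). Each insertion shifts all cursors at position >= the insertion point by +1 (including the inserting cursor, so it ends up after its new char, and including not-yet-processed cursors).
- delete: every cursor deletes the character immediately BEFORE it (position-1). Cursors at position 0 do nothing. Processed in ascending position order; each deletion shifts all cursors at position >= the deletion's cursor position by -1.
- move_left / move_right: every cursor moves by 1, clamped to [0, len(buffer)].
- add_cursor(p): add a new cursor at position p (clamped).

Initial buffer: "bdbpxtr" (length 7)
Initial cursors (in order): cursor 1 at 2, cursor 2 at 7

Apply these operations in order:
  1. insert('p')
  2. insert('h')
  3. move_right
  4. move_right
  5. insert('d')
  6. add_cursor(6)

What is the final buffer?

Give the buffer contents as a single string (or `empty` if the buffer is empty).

After op 1 (insert('p')): buffer="bdpbpxtrp" (len 9), cursors c1@3 c2@9, authorship ..1.....2
After op 2 (insert('h')): buffer="bdphbpxtrph" (len 11), cursors c1@4 c2@11, authorship ..11.....22
After op 3 (move_right): buffer="bdphbpxtrph" (len 11), cursors c1@5 c2@11, authorship ..11.....22
After op 4 (move_right): buffer="bdphbpxtrph" (len 11), cursors c1@6 c2@11, authorship ..11.....22
After op 5 (insert('d')): buffer="bdphbpdxtrphd" (len 13), cursors c1@7 c2@13, authorship ..11..1...222
After op 6 (add_cursor(6)): buffer="bdphbpdxtrphd" (len 13), cursors c3@6 c1@7 c2@13, authorship ..11..1...222

Answer: bdphbpdxtrphd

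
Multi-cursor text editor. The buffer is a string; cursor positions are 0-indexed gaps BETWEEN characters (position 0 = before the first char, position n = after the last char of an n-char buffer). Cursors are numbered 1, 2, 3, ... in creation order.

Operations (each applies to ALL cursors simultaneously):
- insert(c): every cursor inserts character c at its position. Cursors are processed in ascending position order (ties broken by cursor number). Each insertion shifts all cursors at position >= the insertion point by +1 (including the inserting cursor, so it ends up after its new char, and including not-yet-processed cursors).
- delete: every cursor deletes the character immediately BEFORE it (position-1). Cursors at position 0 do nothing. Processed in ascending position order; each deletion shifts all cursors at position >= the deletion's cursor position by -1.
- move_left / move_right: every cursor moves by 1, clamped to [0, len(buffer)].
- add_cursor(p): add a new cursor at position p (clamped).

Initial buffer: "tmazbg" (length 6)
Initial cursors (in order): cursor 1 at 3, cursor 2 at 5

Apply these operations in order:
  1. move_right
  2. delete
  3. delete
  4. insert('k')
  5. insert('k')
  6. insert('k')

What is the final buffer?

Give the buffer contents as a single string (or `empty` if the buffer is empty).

Answer: tmkkkkkk

Derivation:
After op 1 (move_right): buffer="tmazbg" (len 6), cursors c1@4 c2@6, authorship ......
After op 2 (delete): buffer="tmab" (len 4), cursors c1@3 c2@4, authorship ....
After op 3 (delete): buffer="tm" (len 2), cursors c1@2 c2@2, authorship ..
After op 4 (insert('k')): buffer="tmkk" (len 4), cursors c1@4 c2@4, authorship ..12
After op 5 (insert('k')): buffer="tmkkkk" (len 6), cursors c1@6 c2@6, authorship ..1212
After op 6 (insert('k')): buffer="tmkkkkkk" (len 8), cursors c1@8 c2@8, authorship ..121212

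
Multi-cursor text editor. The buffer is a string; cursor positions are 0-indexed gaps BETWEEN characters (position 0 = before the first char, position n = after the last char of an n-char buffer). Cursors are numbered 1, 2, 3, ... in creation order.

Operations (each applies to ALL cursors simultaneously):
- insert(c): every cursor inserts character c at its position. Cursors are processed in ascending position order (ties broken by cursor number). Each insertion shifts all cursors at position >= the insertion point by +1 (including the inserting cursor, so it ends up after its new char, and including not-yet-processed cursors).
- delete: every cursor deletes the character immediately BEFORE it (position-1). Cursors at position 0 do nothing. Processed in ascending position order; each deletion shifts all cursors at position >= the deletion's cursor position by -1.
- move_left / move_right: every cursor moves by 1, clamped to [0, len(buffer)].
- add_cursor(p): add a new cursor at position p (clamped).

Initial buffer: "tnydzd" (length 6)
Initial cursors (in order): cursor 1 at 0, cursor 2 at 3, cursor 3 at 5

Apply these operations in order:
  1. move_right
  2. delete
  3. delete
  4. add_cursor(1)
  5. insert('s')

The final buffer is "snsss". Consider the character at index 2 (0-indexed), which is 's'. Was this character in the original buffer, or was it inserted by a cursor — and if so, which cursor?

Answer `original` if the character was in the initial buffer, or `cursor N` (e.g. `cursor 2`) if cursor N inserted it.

Answer: cursor 2

Derivation:
After op 1 (move_right): buffer="tnydzd" (len 6), cursors c1@1 c2@4 c3@6, authorship ......
After op 2 (delete): buffer="nyz" (len 3), cursors c1@0 c2@2 c3@3, authorship ...
After op 3 (delete): buffer="n" (len 1), cursors c1@0 c2@1 c3@1, authorship .
After op 4 (add_cursor(1)): buffer="n" (len 1), cursors c1@0 c2@1 c3@1 c4@1, authorship .
After op 5 (insert('s')): buffer="snsss" (len 5), cursors c1@1 c2@5 c3@5 c4@5, authorship 1.234
Authorship (.=original, N=cursor N): 1 . 2 3 4
Index 2: author = 2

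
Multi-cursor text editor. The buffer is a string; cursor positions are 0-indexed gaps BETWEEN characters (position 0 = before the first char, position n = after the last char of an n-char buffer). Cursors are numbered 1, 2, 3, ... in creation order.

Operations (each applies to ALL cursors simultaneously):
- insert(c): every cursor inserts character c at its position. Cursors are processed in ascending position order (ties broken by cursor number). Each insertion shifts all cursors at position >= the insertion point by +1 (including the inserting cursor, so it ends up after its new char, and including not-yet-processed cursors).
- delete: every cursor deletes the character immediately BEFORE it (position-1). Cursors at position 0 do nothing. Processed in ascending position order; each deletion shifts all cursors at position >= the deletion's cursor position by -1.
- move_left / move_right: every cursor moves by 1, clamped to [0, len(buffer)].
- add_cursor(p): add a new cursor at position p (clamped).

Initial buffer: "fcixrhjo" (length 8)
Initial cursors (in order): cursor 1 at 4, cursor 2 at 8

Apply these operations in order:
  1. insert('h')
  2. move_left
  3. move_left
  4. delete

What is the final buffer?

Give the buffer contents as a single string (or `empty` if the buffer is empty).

Answer: fcxhrhoh

Derivation:
After op 1 (insert('h')): buffer="fcixhrhjoh" (len 10), cursors c1@5 c2@10, authorship ....1....2
After op 2 (move_left): buffer="fcixhrhjoh" (len 10), cursors c1@4 c2@9, authorship ....1....2
After op 3 (move_left): buffer="fcixhrhjoh" (len 10), cursors c1@3 c2@8, authorship ....1....2
After op 4 (delete): buffer="fcxhrhoh" (len 8), cursors c1@2 c2@6, authorship ...1...2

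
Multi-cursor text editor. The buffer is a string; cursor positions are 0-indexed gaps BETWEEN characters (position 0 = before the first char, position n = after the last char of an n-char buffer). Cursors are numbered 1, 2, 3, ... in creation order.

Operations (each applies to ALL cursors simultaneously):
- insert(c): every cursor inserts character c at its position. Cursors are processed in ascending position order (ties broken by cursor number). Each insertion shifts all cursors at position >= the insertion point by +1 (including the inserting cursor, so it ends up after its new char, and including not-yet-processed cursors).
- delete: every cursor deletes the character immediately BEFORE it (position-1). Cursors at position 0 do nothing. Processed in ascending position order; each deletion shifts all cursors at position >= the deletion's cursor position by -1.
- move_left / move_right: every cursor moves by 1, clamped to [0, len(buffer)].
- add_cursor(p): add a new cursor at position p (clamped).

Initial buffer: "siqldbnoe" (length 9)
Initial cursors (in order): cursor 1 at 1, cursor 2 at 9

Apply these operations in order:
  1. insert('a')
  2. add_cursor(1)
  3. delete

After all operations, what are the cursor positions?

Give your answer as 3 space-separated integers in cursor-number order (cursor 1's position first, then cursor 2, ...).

Answer: 0 8 0

Derivation:
After op 1 (insert('a')): buffer="saiqldbnoea" (len 11), cursors c1@2 c2@11, authorship .1........2
After op 2 (add_cursor(1)): buffer="saiqldbnoea" (len 11), cursors c3@1 c1@2 c2@11, authorship .1........2
After op 3 (delete): buffer="iqldbnoe" (len 8), cursors c1@0 c3@0 c2@8, authorship ........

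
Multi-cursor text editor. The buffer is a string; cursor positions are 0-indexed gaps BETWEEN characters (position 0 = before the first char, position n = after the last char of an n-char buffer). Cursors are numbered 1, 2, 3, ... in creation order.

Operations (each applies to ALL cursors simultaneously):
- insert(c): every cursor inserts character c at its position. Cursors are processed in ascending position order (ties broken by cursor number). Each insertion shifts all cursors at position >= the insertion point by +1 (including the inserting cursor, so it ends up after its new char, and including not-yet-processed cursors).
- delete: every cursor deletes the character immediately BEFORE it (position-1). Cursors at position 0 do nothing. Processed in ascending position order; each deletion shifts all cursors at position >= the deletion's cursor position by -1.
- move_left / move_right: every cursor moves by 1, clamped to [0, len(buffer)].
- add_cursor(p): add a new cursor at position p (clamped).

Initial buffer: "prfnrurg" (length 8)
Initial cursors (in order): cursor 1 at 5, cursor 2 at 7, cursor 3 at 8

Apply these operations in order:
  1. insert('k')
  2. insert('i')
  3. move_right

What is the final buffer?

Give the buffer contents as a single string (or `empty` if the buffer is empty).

After op 1 (insert('k')): buffer="prfnrkurkgk" (len 11), cursors c1@6 c2@9 c3@11, authorship .....1..2.3
After op 2 (insert('i')): buffer="prfnrkiurkigki" (len 14), cursors c1@7 c2@11 c3@14, authorship .....11..22.33
After op 3 (move_right): buffer="prfnrkiurkigki" (len 14), cursors c1@8 c2@12 c3@14, authorship .....11..22.33

Answer: prfnrkiurkigki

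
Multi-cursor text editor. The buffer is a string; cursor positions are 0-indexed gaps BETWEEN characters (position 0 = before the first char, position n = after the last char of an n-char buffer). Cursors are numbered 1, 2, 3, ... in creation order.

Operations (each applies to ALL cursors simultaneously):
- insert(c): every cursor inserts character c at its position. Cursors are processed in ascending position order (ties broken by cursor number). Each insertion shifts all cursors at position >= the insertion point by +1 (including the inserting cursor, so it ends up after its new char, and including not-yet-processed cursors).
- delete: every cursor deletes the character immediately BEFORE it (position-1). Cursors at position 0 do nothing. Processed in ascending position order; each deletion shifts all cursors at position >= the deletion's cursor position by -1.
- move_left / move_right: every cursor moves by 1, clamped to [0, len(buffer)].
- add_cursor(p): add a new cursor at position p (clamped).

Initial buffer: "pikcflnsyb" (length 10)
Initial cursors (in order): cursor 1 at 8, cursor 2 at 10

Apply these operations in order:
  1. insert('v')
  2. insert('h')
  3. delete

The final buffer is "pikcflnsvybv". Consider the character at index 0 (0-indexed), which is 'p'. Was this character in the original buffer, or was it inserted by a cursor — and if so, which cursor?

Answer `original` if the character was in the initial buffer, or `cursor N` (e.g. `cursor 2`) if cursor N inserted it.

After op 1 (insert('v')): buffer="pikcflnsvybv" (len 12), cursors c1@9 c2@12, authorship ........1..2
After op 2 (insert('h')): buffer="pikcflnsvhybvh" (len 14), cursors c1@10 c2@14, authorship ........11..22
After op 3 (delete): buffer="pikcflnsvybv" (len 12), cursors c1@9 c2@12, authorship ........1..2
Authorship (.=original, N=cursor N): . . . . . . . . 1 . . 2
Index 0: author = original

Answer: original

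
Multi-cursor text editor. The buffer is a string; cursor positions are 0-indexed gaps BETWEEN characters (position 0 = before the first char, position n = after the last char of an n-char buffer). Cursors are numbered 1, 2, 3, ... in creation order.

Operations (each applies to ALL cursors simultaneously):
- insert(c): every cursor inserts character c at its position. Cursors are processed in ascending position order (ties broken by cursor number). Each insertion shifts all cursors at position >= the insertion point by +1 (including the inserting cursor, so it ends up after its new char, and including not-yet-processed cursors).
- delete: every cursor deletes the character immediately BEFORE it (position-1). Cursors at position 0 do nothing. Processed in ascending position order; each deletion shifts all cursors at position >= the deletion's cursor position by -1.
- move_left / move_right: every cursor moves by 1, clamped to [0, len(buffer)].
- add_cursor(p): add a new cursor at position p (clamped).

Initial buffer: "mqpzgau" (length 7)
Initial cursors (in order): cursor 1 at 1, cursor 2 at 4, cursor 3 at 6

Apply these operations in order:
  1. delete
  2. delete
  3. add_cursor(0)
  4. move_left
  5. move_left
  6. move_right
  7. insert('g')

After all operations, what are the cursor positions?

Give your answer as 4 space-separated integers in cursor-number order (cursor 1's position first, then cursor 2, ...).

After op 1 (delete): buffer="qpgu" (len 4), cursors c1@0 c2@2 c3@3, authorship ....
After op 2 (delete): buffer="qu" (len 2), cursors c1@0 c2@1 c3@1, authorship ..
After op 3 (add_cursor(0)): buffer="qu" (len 2), cursors c1@0 c4@0 c2@1 c3@1, authorship ..
After op 4 (move_left): buffer="qu" (len 2), cursors c1@0 c2@0 c3@0 c4@0, authorship ..
After op 5 (move_left): buffer="qu" (len 2), cursors c1@0 c2@0 c3@0 c4@0, authorship ..
After op 6 (move_right): buffer="qu" (len 2), cursors c1@1 c2@1 c3@1 c4@1, authorship ..
After op 7 (insert('g')): buffer="qggggu" (len 6), cursors c1@5 c2@5 c3@5 c4@5, authorship .1234.

Answer: 5 5 5 5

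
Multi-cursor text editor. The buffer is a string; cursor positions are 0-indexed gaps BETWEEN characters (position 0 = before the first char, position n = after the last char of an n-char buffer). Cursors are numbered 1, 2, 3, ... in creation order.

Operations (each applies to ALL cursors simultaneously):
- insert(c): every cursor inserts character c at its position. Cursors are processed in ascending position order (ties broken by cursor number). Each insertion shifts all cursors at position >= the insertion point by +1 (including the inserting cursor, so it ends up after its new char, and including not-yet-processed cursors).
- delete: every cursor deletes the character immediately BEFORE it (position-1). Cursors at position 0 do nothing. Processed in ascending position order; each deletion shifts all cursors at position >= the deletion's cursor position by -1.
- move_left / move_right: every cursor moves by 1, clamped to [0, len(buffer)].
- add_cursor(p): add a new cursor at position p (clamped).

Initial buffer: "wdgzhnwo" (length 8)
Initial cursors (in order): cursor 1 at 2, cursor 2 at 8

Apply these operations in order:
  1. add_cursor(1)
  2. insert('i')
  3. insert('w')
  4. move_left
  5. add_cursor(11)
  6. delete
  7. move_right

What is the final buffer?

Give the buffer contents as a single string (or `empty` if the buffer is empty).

After op 1 (add_cursor(1)): buffer="wdgzhnwo" (len 8), cursors c3@1 c1@2 c2@8, authorship ........
After op 2 (insert('i')): buffer="widigzhnwoi" (len 11), cursors c3@2 c1@4 c2@11, authorship .3.1......2
After op 3 (insert('w')): buffer="wiwdiwgzhnwoiw" (len 14), cursors c3@3 c1@6 c2@14, authorship .33.11......22
After op 4 (move_left): buffer="wiwdiwgzhnwoiw" (len 14), cursors c3@2 c1@5 c2@13, authorship .33.11......22
After op 5 (add_cursor(11)): buffer="wiwdiwgzhnwoiw" (len 14), cursors c3@2 c1@5 c4@11 c2@13, authorship .33.11......22
After op 6 (delete): buffer="wwdwgzhnow" (len 10), cursors c3@1 c1@3 c4@8 c2@9, authorship .3.1.....2
After op 7 (move_right): buffer="wwdwgzhnow" (len 10), cursors c3@2 c1@4 c4@9 c2@10, authorship .3.1.....2

Answer: wwdwgzhnow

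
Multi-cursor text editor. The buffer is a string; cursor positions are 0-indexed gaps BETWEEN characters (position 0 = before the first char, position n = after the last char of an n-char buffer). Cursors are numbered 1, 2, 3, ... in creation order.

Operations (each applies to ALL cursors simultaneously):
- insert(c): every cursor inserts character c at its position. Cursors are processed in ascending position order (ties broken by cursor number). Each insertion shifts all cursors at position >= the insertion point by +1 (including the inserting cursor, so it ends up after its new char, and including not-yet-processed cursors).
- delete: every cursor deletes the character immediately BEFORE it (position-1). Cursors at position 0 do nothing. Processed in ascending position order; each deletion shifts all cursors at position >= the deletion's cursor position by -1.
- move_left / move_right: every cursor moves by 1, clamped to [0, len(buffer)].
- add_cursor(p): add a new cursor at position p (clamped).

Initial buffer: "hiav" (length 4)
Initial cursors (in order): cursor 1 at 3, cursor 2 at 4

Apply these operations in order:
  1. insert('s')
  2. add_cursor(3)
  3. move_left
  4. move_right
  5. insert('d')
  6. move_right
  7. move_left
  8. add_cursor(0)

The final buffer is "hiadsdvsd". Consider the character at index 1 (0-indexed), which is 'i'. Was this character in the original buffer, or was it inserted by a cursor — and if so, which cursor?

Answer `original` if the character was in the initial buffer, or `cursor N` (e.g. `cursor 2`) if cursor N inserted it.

After op 1 (insert('s')): buffer="hiasvs" (len 6), cursors c1@4 c2@6, authorship ...1.2
After op 2 (add_cursor(3)): buffer="hiasvs" (len 6), cursors c3@3 c1@4 c2@6, authorship ...1.2
After op 3 (move_left): buffer="hiasvs" (len 6), cursors c3@2 c1@3 c2@5, authorship ...1.2
After op 4 (move_right): buffer="hiasvs" (len 6), cursors c3@3 c1@4 c2@6, authorship ...1.2
After op 5 (insert('d')): buffer="hiadsdvsd" (len 9), cursors c3@4 c1@6 c2@9, authorship ...311.22
After op 6 (move_right): buffer="hiadsdvsd" (len 9), cursors c3@5 c1@7 c2@9, authorship ...311.22
After op 7 (move_left): buffer="hiadsdvsd" (len 9), cursors c3@4 c1@6 c2@8, authorship ...311.22
After op 8 (add_cursor(0)): buffer="hiadsdvsd" (len 9), cursors c4@0 c3@4 c1@6 c2@8, authorship ...311.22
Authorship (.=original, N=cursor N): . . . 3 1 1 . 2 2
Index 1: author = original

Answer: original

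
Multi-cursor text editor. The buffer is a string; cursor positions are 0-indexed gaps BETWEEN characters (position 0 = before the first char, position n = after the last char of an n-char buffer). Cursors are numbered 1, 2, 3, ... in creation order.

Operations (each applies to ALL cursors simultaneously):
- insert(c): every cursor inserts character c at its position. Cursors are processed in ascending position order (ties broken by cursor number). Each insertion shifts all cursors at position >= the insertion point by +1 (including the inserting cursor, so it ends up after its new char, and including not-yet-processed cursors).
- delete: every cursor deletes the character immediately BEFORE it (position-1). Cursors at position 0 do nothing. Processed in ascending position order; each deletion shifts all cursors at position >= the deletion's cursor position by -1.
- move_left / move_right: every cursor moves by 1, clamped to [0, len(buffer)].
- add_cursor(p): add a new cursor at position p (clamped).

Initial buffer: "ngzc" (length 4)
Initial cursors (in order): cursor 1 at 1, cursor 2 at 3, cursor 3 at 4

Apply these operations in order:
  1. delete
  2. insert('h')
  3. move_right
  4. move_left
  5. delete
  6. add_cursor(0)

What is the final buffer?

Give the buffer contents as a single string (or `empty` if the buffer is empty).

Answer: h

Derivation:
After op 1 (delete): buffer="g" (len 1), cursors c1@0 c2@1 c3@1, authorship .
After op 2 (insert('h')): buffer="hghh" (len 4), cursors c1@1 c2@4 c3@4, authorship 1.23
After op 3 (move_right): buffer="hghh" (len 4), cursors c1@2 c2@4 c3@4, authorship 1.23
After op 4 (move_left): buffer="hghh" (len 4), cursors c1@1 c2@3 c3@3, authorship 1.23
After op 5 (delete): buffer="h" (len 1), cursors c1@0 c2@0 c3@0, authorship 3
After op 6 (add_cursor(0)): buffer="h" (len 1), cursors c1@0 c2@0 c3@0 c4@0, authorship 3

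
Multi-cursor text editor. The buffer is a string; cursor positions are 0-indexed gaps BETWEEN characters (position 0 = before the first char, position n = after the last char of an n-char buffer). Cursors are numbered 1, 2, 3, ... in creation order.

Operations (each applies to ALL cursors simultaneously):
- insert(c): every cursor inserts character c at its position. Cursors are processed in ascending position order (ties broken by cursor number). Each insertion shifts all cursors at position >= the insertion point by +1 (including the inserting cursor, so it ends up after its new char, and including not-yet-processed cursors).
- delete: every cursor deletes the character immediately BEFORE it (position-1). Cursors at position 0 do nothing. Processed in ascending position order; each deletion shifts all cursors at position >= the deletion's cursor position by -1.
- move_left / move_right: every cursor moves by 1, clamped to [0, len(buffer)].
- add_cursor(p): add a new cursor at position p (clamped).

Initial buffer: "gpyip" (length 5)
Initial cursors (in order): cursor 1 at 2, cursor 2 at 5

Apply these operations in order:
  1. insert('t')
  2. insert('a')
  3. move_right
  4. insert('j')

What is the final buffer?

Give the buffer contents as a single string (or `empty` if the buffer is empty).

Answer: gptayjiptaj

Derivation:
After op 1 (insert('t')): buffer="gptyipt" (len 7), cursors c1@3 c2@7, authorship ..1...2
After op 2 (insert('a')): buffer="gptayipta" (len 9), cursors c1@4 c2@9, authorship ..11...22
After op 3 (move_right): buffer="gptayipta" (len 9), cursors c1@5 c2@9, authorship ..11...22
After op 4 (insert('j')): buffer="gptayjiptaj" (len 11), cursors c1@6 c2@11, authorship ..11.1..222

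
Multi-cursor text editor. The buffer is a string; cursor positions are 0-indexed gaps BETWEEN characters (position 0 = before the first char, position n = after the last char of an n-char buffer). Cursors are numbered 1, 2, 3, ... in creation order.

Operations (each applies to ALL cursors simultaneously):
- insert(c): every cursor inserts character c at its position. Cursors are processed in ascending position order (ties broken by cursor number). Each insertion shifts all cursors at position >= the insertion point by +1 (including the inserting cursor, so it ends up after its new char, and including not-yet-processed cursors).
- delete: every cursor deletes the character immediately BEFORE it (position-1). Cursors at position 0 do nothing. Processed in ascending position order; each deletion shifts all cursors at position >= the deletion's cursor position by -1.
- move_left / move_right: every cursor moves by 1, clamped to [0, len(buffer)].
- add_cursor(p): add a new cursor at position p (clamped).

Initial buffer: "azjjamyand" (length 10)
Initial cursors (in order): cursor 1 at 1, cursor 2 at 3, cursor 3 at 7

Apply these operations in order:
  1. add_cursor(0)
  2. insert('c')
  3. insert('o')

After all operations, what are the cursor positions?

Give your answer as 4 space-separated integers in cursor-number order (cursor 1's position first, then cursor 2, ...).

After op 1 (add_cursor(0)): buffer="azjjamyand" (len 10), cursors c4@0 c1@1 c2@3 c3@7, authorship ..........
After op 2 (insert('c')): buffer="caczjcjamycand" (len 14), cursors c4@1 c1@3 c2@6 c3@11, authorship 4.1..2....3...
After op 3 (insert('o')): buffer="coacozjcojamycoand" (len 18), cursors c4@2 c1@5 c2@9 c3@15, authorship 44.11..22....33...

Answer: 5 9 15 2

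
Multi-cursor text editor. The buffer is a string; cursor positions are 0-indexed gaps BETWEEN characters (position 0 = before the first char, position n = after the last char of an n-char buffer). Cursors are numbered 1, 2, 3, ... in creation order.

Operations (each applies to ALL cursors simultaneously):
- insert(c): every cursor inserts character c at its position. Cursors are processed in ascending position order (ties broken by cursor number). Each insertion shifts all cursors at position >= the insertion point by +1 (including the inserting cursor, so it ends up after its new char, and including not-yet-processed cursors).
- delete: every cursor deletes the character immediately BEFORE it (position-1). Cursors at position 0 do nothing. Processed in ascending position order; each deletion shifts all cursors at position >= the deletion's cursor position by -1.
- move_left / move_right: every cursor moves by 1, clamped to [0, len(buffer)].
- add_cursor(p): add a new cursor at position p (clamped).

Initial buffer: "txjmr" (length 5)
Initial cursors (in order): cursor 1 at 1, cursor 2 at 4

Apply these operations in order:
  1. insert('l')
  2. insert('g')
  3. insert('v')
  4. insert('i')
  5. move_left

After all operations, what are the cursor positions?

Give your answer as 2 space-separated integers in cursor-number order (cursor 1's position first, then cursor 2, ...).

Answer: 4 11

Derivation:
After op 1 (insert('l')): buffer="tlxjmlr" (len 7), cursors c1@2 c2@6, authorship .1...2.
After op 2 (insert('g')): buffer="tlgxjmlgr" (len 9), cursors c1@3 c2@8, authorship .11...22.
After op 3 (insert('v')): buffer="tlgvxjmlgvr" (len 11), cursors c1@4 c2@10, authorship .111...222.
After op 4 (insert('i')): buffer="tlgvixjmlgvir" (len 13), cursors c1@5 c2@12, authorship .1111...2222.
After op 5 (move_left): buffer="tlgvixjmlgvir" (len 13), cursors c1@4 c2@11, authorship .1111...2222.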